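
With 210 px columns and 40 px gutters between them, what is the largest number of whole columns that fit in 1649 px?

6 columns

k columns need k·210 + (k−1)·40 = k·250 − 40.
k·250 − 40 ≤ 1649 → k ≤ 1689 / 250 ≈ 6.76, so k = 6.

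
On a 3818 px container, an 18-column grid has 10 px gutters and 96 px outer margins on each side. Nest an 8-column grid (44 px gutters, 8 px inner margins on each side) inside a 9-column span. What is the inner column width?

185.5 px

Subtract both margins: 3818 − 2·96 = 3626 px.
3626 − 17·10 = 3456; ÷18 gives c = 192 px.
9-column span = 9·192 + 8·10 = 1808 px.
Inner content = 1808 − 2·8 = 1792 px.
Subtracting 7 gutters of 44 leaves 1484 for 8 columns, so d = 185.5 px.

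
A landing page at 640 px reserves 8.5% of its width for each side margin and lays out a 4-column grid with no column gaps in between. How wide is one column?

Margins: 8.5% × 640 = 54.4 px each, so content = 640 − 108.8 = 531.2 px.
4c = 531.2 → c = 132.8 px.

132.8 px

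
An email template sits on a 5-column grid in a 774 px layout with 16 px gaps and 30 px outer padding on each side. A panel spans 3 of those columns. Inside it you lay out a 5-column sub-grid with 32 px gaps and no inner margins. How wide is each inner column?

Subtract both margins: 774 − 2·30 = 714 px.
714 − 4·16 = 650; ÷5 gives c = 130 px.
3 columns plus 2 gaps: 390 + 32 = 422 px.
422 − 4·32 = 294; ÷5 gives d = 58.8 px.

58.8 px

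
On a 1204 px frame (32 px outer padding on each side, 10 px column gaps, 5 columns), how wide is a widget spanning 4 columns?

910 px

Content width = 1204 − 2·32 = 1140 px.
1140 − 4·10 = 1100; ÷5 gives c = 220 px.
Span of 4: 4·220 + 3·10 = 880 + 30 = 910 px.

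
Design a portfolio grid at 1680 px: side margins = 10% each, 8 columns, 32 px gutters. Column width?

Margins: 10% × 1680 = 168 px each, so content = 1680 − 336 = 1344 px.
8c + 7·32 = 1344 → 8c = 1120 → c = 140 px.

140 px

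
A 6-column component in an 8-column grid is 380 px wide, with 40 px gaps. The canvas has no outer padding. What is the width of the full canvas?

6 columns + 5 gaps: 6c + 5·40 = 380.
6c = 380 − 200 = 180, so c = 30 px.
Summing: 240 + 280 = 520 px.

520 px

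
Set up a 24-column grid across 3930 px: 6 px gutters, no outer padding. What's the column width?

3930 − 23·6 = 3792; ÷24 gives c = 158 px.

158 px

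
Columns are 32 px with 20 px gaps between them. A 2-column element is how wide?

84 px

2-column span = 2·32 + 1·20 = 84 px.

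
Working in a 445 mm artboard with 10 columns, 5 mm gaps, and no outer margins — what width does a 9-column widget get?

400 mm

10c + 9·5 = 445 → 10c = 400 → c = 40 mm.
9 columns plus 8 gaps: 360 + 40 = 400 mm.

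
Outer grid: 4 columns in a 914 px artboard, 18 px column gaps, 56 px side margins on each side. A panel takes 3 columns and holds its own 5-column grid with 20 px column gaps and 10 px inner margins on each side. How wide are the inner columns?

Subtract both margins: 914 − 2·56 = 802 px.
802 − 3·18 = 748; ÷4 gives c = 187 px.
3 columns plus 2 column gaps: 561 + 36 = 597 px.
Inner content = 597 − 2·10 = 577 px.
5 columns + 4 column gaps: 5d + 4·20 = 577.
5d = 577 − 80 = 497, so d = 99.4 px.

99.4 px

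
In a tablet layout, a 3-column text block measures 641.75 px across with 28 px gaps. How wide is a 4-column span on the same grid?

3 columns + 2 gaps: 3c + 2·28 = 641.75.
3c = 641.75 − 56 = 585.75, so c = 195.25 px.
4-column span = 4·195.25 + 3·28 = 865 px.

865 px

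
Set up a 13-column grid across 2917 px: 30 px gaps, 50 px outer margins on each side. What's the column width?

Subtract both margins: 2917 − 2·50 = 2817 px.
13 columns + 12 gaps: 13c + 12·30 = 2817.
13c = 2817 − 360 = 2457, so c = 189 px.

189 px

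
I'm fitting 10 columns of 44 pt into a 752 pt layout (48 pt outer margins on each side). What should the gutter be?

Inside the margins: 752 − 96 = 656 pt.
10·44 + 9g = 656 → 9g = 216 → g = 24 pt.

24 pt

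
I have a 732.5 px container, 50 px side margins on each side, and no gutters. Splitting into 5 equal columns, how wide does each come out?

Content width = 732.5 − 2·50 = 632.5 px.
5c = 632.5 → c = 126.5 px.

126.5 px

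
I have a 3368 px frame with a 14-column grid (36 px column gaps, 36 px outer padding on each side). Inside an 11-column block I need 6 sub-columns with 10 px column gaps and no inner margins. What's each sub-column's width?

Subtract both margins: 3368 − 2·36 = 3296 px.
3296 − 13·36 = 2828; ÷14 gives c = 202 px.
Span of 11: 11·202 + 10·36 = 2222 + 360 = 2582 px.
6d + 5·10 = 2582 → 6d = 2532 → d = 422 px.

422 px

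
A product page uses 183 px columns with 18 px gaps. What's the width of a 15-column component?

2997 px

Span of 15: 15·183 + 14·18 = 2745 + 252 = 2997 px.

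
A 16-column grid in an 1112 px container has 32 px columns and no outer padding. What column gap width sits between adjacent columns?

40 px

16 columns take 16·32 = 512 px; remaining 600 splits into 15 column gaps.
g = 600 / 15 = 40 px.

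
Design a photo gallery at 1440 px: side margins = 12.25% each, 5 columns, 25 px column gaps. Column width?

197.44 px

Each margin = 12.25% of 1440 = 176.4 px; content = 1440 − 2·176.4 = 1087.2 px.
5 columns + 4 column gaps: 5c + 4·25 = 1087.2.
5c = 1087.2 − 100 = 987.2, so c = 197.44 px.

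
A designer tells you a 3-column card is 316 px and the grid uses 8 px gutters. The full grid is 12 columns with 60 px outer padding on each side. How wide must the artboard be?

1408 px

Subtracting 2 gutters of 8 leaves 300 for 3 columns, so c = 100 px.
Total width: 2·60 + 12·100 + 11·8 = 1408 px.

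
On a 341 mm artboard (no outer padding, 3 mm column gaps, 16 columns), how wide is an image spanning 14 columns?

341 − 15·3 = 296; ÷16 gives c = 18.5 mm.
Span of 14: 14·18.5 + 13·3 = 259 + 39 = 298 mm.

298 mm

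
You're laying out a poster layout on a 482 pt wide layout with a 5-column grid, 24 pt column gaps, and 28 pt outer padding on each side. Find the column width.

66 pt

Content width = 482 − 2·28 = 426 pt.
Subtracting 4 column gaps of 24 leaves 330 for 5 columns, so c = 66 pt.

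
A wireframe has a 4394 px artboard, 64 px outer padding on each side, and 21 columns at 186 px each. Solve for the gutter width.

18 px

Inside the margins: 4394 − 128 = 4266 px.
21·186 + 20g = 4266 → 20g = 360 → g = 18 px.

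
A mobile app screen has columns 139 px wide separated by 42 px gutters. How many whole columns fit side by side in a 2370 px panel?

13 columns

k columns need k·139 + (k−1)·42 = k·181 − 42.
k·181 − 42 ≤ 2370 → k ≤ 2412 / 181 ≈ 13.33, so k = 13.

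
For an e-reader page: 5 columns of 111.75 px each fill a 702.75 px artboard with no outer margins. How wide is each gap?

5·111.75 + 4g = 702.75 → 4g = 144 → g = 36 px.

36 px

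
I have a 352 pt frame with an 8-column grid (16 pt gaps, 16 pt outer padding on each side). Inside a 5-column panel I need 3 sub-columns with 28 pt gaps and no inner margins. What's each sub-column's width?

Outer content = 352 − 2·16 = 320 pt.
320 − 7·16 = 208; ÷8 gives c = 26 pt.
5-column span = 5·26 + 4·16 = 194 pt.
3d + 2·28 = 194 → 3d = 138 → d = 46 pt.

46 pt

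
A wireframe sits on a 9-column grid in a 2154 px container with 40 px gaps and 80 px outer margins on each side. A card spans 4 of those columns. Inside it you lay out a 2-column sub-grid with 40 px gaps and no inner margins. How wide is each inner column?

Subtract both margins: 2154 − 2·80 = 1994 px.
9 columns + 8 gaps: 9c + 8·40 = 1994.
9c = 1994 − 320 = 1674, so c = 186 px.
4-column span = 4·186 + 3·40 = 864 px.
Subtracting 1 gap of 40 leaves 824 for 2 columns, so d = 412 px.

412 px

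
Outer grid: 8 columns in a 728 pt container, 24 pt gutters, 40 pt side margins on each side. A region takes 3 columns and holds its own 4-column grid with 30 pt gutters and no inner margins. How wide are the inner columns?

Subtract both margins: 728 − 2·40 = 648 pt.
648 − 7·24 = 480; ÷8 gives c = 60 pt.
3-column span = 3·60 + 2·24 = 228 pt.
4d + 3·30 = 228 → 4d = 138 → d = 34.5 pt.

34.5 pt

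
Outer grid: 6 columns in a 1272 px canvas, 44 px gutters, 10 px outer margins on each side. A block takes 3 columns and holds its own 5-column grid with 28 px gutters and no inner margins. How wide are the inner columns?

98.4 px

Inside the margins: 1272 − 20 = 1252 px.
6 columns + 5 gutters: 6c + 5·44 = 1252.
6c = 1252 − 220 = 1032, so c = 172 px.
Span of 3: 3·172 + 2·44 = 516 + 88 = 604 px.
5d + 4·28 = 604 → 5d = 492 → d = 98.4 px.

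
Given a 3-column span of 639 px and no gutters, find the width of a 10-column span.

3c = 639 → c = 213 px.
With no gutters, 10 columns span 10·213 = 2130 px.

2130 px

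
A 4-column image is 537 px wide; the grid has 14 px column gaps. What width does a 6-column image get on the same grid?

812.5 px

Subtracting 3 column gaps of 14 leaves 495 for 4 columns, so c = 123.75 px.
Span of 6: 6·123.75 + 5·14 = 742.5 + 70 = 812.5 px.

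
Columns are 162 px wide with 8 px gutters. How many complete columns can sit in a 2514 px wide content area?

14 columns

k columns need k·162 + (k−1)·8 = k·170 − 8.
k·170 − 8 ≤ 2514 → k ≤ 2522 / 170 ≈ 14.84, so k = 14.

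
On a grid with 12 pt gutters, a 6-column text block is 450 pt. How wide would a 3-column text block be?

6c + 5·12 = 450 → 6c = 390 → c = 65 pt.
3-column span = 3·65 + 2·12 = 219 pt.

219 pt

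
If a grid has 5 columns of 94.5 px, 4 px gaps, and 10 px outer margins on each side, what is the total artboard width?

Total width: 2·10 + 5·94.5 + 4·4 = 508.5 px.

508.5 px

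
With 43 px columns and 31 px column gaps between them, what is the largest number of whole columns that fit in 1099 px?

15 columns: 15·43 + 14·31 = 1079 px ≤ 1099.
16 columns: 1153 px > 1099. So 15.

15 columns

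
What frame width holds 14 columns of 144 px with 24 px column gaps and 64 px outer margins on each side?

Total width: 2·64 + 14·144 + 13·24 = 2456 px.

2456 px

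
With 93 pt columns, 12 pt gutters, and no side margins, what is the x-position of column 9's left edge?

840 pt

Each column+gutter stride is 105 pt; with no margin, 8 of them is 840 pt.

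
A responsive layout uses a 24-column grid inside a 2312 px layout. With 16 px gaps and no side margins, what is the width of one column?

81 px

24c + 23·16 = 2312 → 24c = 1944 → c = 81 px.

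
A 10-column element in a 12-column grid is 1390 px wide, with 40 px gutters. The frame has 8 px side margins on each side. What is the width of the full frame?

1692 px

10 columns + 9 gutters: 10c + 9·40 = 1390.
10c = 1390 − 360 = 1030, so c = 103 px.
Adding margins, columns and gutters: 16 + 1236 + 440 = 1692 px.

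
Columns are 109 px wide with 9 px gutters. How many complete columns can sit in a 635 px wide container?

5 columns

k columns need k·109 + (k−1)·9 = k·118 − 9.
k·118 − 9 ≤ 635 → k ≤ 644 / 118 ≈ 5.46, so k = 5.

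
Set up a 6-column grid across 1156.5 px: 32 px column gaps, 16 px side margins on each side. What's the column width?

160.75 px

Inside the margins: 1156.5 − 32 = 1124.5 px.
6c + 5·32 = 1124.5 → 6c = 964.5 → c = 160.75 px.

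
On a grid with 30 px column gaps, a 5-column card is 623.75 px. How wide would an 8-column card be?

1016 px

Subtracting 4 column gaps of 30 leaves 503.75 for 5 columns, so c = 100.75 px.
Span of 8: 8·100.75 + 7·30 = 806 + 210 = 1016 px.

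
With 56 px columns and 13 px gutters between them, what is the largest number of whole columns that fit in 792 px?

k columns need k·56 + (k−1)·13 = k·69 − 13.
k·69 − 13 ≤ 792 → k ≤ 805 / 69 ≈ 11.67, so k = 11.

11 columns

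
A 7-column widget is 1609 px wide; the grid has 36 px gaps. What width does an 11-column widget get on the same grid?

7c + 6·36 = 1609 → 7c = 1393 → c = 199 px.
11-column span = 11·199 + 10·36 = 2549 px.

2549 px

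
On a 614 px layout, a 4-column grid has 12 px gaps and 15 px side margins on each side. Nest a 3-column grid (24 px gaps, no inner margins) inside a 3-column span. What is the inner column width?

Inside the margins: 614 − 30 = 584 px.
Subtracting 3 gaps of 12 leaves 548 for 4 columns, so c = 137 px.
Span of 3: 3·137 + 2·12 = 411 + 24 = 435 px.
3 columns + 2 gaps: 3d + 2·24 = 435.
3d = 435 − 48 = 387, so d = 129 px.

129 px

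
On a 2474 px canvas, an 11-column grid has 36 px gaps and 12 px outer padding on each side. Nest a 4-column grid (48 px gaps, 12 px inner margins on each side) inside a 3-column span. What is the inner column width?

Outer content = 2474 − 2·12 = 2450 px.
2450 − 10·36 = 2090; ÷11 gives c = 190 px.
Span of 3: 3·190 + 2·36 = 570 + 72 = 642 px.
Inner content = 642 − 2·12 = 618 px.
Subtracting 3 gaps of 48 leaves 474 for 4 columns, so d = 118.5 px.

118.5 px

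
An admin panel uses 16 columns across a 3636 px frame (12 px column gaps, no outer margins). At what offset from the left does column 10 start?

2052 px

16 columns + 15 column gaps: 16c + 15·12 = 3636.
16c = 3636 − 180 = 3456, so c = 216 px.
No margin, so column 10 starts at 9·(column + gutter) = 9·228 = 2052 px.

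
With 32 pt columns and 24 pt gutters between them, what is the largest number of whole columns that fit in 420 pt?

Each extra column adds 32 + 24 = 56 pt.
(420 + 24) / 56 = 7.93, so 7 columns fit.

7 columns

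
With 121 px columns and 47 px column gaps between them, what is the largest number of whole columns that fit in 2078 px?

12 columns

Each extra column adds 121 + 47 = 168 px.
(2078 + 47) / 168 = 12.65, so 12 columns fit.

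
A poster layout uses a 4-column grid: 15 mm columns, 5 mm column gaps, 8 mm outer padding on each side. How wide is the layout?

Adding margins, columns and gutters: 16 + 60 + 15 = 91 mm.

91 mm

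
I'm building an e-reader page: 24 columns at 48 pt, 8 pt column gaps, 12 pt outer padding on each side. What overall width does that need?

Container = 2·12 + 24·48 + 23·8 = 24 + 1152 + 184 = 1360 pt.

1360 pt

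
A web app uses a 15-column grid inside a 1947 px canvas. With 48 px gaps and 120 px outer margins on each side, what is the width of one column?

Content width = 1947 − 2·120 = 1707 px.
15 columns + 14 gaps: 15c + 14·48 = 1707.
15c = 1707 − 672 = 1035, so c = 69 px.

69 px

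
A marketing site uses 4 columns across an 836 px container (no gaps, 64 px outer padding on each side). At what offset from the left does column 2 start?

241 px

Take off 128 px of margins, leaving 708 px.
4c = 708 → c = 177 px.
Column 2 starts at margin + 1·(column + gutter) = 64 + 1·177 = 241 px.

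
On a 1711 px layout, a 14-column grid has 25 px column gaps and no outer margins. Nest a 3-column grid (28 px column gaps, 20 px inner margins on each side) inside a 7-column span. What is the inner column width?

249 px

1711 − 13·25 = 1386; ÷14 gives c = 99 px.
Span of 7: 7·99 + 6·25 = 693 + 150 = 843 px.
Inner content = 843 − 2·20 = 803 px.
3d + 2·28 = 803 → 3d = 747 → d = 249 px.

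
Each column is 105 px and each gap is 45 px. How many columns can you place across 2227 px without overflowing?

15 columns: 15·105 + 14·45 = 2205 px ≤ 2227.
16 columns: 2355 px > 2227. So 15.

15 columns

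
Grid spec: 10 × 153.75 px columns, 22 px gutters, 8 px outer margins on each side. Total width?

Total width: 2·8 + 10·153.75 + 9·22 = 1751.5 px.

1751.5 px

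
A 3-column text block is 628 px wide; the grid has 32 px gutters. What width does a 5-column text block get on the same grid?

3 columns + 2 gutters: 3c + 2·32 = 628.
3c = 628 − 64 = 564, so c = 188 px.
5 columns plus 4 gutters: 940 + 128 = 1068 px.

1068 px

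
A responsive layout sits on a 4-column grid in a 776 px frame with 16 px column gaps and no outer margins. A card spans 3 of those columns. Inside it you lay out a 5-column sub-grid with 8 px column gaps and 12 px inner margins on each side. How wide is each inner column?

104.4 px

4 columns + 3 column gaps: 4c + 3·16 = 776.
4c = 776 − 48 = 728, so c = 182 px.
3-column span = 3·182 + 2·16 = 578 px.
Inner content = 578 − 2·12 = 554 px.
5d + 4·8 = 554 → 5d = 522 → d = 104.4 px.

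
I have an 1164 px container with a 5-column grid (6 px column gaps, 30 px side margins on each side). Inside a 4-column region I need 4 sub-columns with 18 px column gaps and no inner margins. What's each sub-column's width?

Take off 60 px of margins, leaving 1104 px.
5 columns + 4 column gaps: 5c + 4·6 = 1104.
5c = 1104 − 24 = 1080, so c = 216 px.
4 columns plus 3 column gaps: 864 + 18 = 882 px.
4d + 3·18 = 882 → 4d = 828 → d = 207 px.

207 px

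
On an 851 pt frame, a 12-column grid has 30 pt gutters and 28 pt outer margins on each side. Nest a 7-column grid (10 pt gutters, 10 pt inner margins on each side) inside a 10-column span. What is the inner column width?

82.5 pt

Take off 56 pt of margins, leaving 795 pt.
12 columns + 11 gutters: 12c + 11·30 = 795.
12c = 795 − 330 = 465, so c = 38.75 pt.
Span of 10: 10·38.75 + 9·30 = 387.5 + 270 = 657.5 pt.
Inner content = 657.5 − 2·10 = 637.5 pt.
7d + 6·10 = 637.5 → 7d = 577.5 → d = 82.5 pt.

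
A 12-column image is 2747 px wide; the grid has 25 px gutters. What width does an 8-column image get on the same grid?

2747 − 11·25 = 2472; ÷12 gives c = 206 px.
Span of 8: 8·206 + 7·25 = 1648 + 175 = 1823 px.

1823 px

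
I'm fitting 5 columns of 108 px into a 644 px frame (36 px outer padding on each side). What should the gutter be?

8 px

Inside the margins: 644 − 72 = 572 px.
Columns use 540 px, leaving 32 px across 4 gutters = 8 px each.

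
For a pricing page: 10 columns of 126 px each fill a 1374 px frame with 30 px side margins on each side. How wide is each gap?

Subtract both margins: 1374 − 2·30 = 1314 px.
Columns use 1260 px, leaving 54 px across 9 gaps = 6 px each.

6 px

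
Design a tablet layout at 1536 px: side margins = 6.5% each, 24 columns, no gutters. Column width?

55.68 px

1536 × (1 − 2·6.5%) = 1536 × 87% = 1336.32 px for the columns.
1336.32 / 24 = 55.68 px per column.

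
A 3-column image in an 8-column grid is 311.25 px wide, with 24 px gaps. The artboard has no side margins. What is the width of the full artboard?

870 px

Subtracting 2 gaps of 24 leaves 263.25 for 3 columns, so c = 87.75 px.
Summing: 702 + 168 = 870 px.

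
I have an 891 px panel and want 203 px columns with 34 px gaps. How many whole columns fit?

3 columns

k columns need k·203 + (k−1)·34 = k·237 − 34.
k·237 − 34 ≤ 891 → k ≤ 925 / 237 ≈ 3.90, so k = 3.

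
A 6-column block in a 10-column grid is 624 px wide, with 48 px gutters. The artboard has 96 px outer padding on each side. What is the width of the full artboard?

6c + 5·48 = 624 → 6c = 384 → c = 64 px.
Total width: 2·96 + 10·64 + 9·48 = 1264 px.

1264 px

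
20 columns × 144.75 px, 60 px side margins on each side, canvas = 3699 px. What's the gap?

36 px

Subtract both margins: 3699 − 2·60 = 3579 px.
Columns use 2895 px, leaving 684 px across 19 gaps = 36 px each.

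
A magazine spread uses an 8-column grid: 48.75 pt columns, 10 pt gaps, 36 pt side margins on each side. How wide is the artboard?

Adding margins, columns and gutters: 72 + 390 + 70 = 532 pt.

532 pt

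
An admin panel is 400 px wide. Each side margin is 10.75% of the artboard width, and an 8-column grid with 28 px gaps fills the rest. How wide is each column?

14.75 px

400 × (1 − 2·10.75%) = 400 × 78.5% = 314 px for the columns.
8 columns + 7 gaps: 8c + 7·28 = 314.
8c = 314 − 196 = 118, so c = 14.75 px.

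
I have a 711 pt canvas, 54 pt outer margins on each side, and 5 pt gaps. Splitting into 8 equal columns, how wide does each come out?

Subtract both margins: 711 − 2·54 = 603 pt.
603 − 7·5 = 568; ÷8 gives c = 71 pt.

71 pt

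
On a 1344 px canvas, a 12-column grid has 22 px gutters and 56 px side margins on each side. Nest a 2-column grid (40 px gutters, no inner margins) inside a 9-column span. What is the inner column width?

Inside the margins: 1344 − 112 = 1232 px.
12 columns + 11 gutters: 12c + 11·22 = 1232.
12c = 1232 − 242 = 990, so c = 82.5 px.
9 columns plus 8 gutters: 742.5 + 176 = 918.5 px.
2 columns + 1 gutter: 2d + 1·40 = 918.5.
2d = 918.5 − 40 = 878.5, so d = 439.25 px.

439.25 px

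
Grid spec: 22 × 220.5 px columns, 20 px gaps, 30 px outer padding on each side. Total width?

5331 px

Adding margins, columns and gutters: 60 + 4851 + 420 = 5331 px.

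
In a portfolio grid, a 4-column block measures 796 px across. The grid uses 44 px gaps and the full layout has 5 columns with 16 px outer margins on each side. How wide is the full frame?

1038 px

4c + 3·44 = 796 → 4c = 664 → c = 166 px.
Adding margins, columns and gutters: 32 + 830 + 176 = 1038 px.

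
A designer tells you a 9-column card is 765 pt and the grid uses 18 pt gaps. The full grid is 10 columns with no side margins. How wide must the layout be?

9 columns + 8 gaps: 9c + 8·18 = 765.
9c = 765 − 144 = 621, so c = 69 pt.
Total width: 10·69 + 9·18 = 852 pt.

852 pt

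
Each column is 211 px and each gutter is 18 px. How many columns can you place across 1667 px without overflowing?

Each extra column adds 211 + 18 = 229 px.
(1667 + 18) / 229 = 7.36, so 7 columns fit.

7 columns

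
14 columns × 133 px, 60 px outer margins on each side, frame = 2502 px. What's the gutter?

40 px

Content width = 2502 − 2·60 = 2382 px.
14·133 + 13g = 2382 → 13g = 520 → g = 40 px.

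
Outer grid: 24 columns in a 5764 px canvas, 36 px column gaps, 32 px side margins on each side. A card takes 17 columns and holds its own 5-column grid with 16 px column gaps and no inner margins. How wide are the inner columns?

Subtract both margins: 5764 − 2·32 = 5700 px.
24 columns + 23 column gaps: 24c + 23·36 = 5700.
24c = 5700 − 828 = 4872, so c = 203 px.
17 columns plus 16 column gaps: 3451 + 576 = 4027 px.
Subtracting 4 column gaps of 16 leaves 3963 for 5 columns, so d = 792.6 px.

792.6 px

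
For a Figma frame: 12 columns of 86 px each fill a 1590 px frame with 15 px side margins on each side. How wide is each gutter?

Inside the margins: 1590 − 30 = 1560 px.
Columns use 1032 px, leaving 528 px across 11 gutters = 48 px each.

48 px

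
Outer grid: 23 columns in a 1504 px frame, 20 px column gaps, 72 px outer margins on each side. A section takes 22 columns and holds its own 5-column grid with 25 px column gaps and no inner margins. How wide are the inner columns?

Take off 144 px of margins, leaving 1360 px.
23c + 22·20 = 1360 → 23c = 920 → c = 40 px.
Span of 22: 22·40 + 21·20 = 880 + 420 = 1300 px.
5d + 4·25 = 1300 → 5d = 1200 → d = 240 px.

240 px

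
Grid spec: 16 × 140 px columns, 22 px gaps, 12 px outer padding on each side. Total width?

Total width: 2·12 + 16·140 + 15·22 = 2594 px.

2594 px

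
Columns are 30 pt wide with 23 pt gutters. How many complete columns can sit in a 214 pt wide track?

Each extra column adds 30 + 23 = 53 pt.
(214 + 23) / 53 = 4.47, so 4 columns fit.

4 columns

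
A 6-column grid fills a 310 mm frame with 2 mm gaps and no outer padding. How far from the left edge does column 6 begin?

260 mm

6c + 5·2 = 310 → 6c = 300 → c = 50 mm.
Each column+gutter stride is 52 mm; with no margin, 5 of them is 260 mm.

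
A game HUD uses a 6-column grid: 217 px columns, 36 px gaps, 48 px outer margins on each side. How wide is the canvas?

1578 px

Adding margins, columns and gutters: 96 + 1302 + 180 = 1578 px.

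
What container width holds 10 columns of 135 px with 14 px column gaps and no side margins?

1476 px

Container = 10·135 + 9·14 = 1350 + 126 = 1476 px.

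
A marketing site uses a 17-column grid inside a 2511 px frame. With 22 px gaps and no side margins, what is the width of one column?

2511 − 16·22 = 2159; ÷17 gives c = 127 px.

127 px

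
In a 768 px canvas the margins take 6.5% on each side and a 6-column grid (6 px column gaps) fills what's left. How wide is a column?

106.36 px

Each margin = 6.5% of 768 = 49.92 px; content = 768 − 2·49.92 = 668.16 px.
Subtracting 5 column gaps of 6 leaves 638.16 for 6 columns, so c = 106.36 px.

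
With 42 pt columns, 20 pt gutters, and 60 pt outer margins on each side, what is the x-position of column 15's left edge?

928 pt

Column 15 starts at margin + 14·(column + gutter) = 60 + 14·62 = 928 pt.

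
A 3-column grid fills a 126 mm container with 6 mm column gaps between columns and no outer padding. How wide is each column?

3 columns + 2 column gaps: 3c + 2·6 = 126.
3c = 126 − 12 = 114, so c = 38 mm.

38 mm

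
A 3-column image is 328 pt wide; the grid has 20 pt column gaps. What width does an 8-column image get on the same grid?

3c + 2·20 = 328 → 3c = 288 → c = 96 pt.
8 columns plus 7 column gaps: 768 + 140 = 908 pt.

908 pt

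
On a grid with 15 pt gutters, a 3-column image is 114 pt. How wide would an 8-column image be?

3 columns + 2 gutters: 3c + 2·15 = 114.
3c = 114 − 30 = 84, so c = 28 pt.
Span of 8: 8·28 + 7·15 = 224 + 105 = 329 pt.

329 pt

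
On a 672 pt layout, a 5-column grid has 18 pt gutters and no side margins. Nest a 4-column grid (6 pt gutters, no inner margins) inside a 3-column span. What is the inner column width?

672 − 4·18 = 600; ÷5 gives c = 120 pt.
3-column span = 3·120 + 2·18 = 396 pt.
396 − 3·6 = 378; ÷4 gives d = 94.5 pt.

94.5 pt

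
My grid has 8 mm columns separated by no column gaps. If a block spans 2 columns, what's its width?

16 mm

With no column gaps, 2 columns span 2·8 = 16 mm.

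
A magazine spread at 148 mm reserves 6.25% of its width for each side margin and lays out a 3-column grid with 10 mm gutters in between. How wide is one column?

Each margin = 6.25% of 148 = 9.25 mm; content = 148 − 2·9.25 = 129.5 mm.
3c + 2·10 = 129.5 → 3c = 109.5 → c = 36.5 mm.

36.5 mm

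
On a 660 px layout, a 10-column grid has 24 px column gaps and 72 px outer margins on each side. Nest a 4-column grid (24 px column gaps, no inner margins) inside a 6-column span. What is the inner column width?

57 px

Outer content = 660 − 2·72 = 516 px.
10 columns + 9 column gaps: 10c + 9·24 = 516.
10c = 516 − 216 = 300, so c = 30 px.
6-column span = 6·30 + 5·24 = 300 px.
Subtracting 3 column gaps of 24 leaves 228 for 4 columns, so d = 57 px.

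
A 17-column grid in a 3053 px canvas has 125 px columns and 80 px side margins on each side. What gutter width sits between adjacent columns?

Take off 160 px of margins, leaving 2893 px.
Columns use 2125 px, leaving 768 px across 16 gutters = 48 px each.

48 px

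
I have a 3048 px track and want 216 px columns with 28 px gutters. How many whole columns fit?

k columns need k·216 + (k−1)·28 = k·244 − 28.
k·244 − 28 ≤ 3048 → k ≤ 3076 / 244 ≈ 12.61, so k = 12.

12 columns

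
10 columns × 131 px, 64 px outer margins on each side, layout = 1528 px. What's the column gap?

10 px

Content width = 1528 − 2·64 = 1400 px.
Columns use 1310 px, leaving 90 px across 9 column gaps = 10 px each.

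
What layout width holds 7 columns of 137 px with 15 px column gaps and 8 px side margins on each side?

1065 px

Adding margins, columns and gutters: 16 + 959 + 90 = 1065 px.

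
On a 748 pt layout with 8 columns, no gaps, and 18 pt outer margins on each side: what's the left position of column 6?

463 pt

Subtract both margins: 748 − 2·18 = 712 pt.
With no gaps, each column is 712/8 = 89 pt.
Column 6 starts at margin + 5·(column + gutter) = 18 + 5·89 = 463 pt.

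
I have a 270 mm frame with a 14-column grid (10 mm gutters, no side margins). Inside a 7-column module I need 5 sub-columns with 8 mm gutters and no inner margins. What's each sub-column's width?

14c + 13·10 = 270 → 14c = 140 → c = 10 mm.
Span of 7: 7·10 + 6·10 = 70 + 60 = 130 mm.
130 − 4·8 = 98; ÷5 gives d = 19.6 mm.

19.6 mm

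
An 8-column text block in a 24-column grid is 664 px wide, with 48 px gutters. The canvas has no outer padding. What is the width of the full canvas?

2088 px

8 columns + 7 gutters: 8c + 7·48 = 664.
8c = 664 − 336 = 328, so c = 41 px.
Total width: 24·41 + 23·48 = 2088 px.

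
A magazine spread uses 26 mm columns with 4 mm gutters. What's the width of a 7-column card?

7-column span = 7·26 + 6·4 = 206 mm.

206 mm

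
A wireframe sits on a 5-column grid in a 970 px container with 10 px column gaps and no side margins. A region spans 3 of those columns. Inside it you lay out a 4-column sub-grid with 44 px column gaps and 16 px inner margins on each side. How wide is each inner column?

103.5 px

Subtracting 4 column gaps of 10 leaves 930 for 5 columns, so c = 186 px.
3 columns plus 2 column gaps: 558 + 20 = 578 px.
Inner content = 578 − 2·16 = 546 px.
546 − 3·44 = 414; ÷4 gives d = 103.5 px.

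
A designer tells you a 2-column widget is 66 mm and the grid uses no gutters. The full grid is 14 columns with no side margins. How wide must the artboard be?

462 mm

66 / 2 = 33 mm per column.
Total width: 14·33 = 462 mm.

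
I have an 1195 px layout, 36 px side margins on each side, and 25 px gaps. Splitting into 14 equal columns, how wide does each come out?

Inside the margins: 1195 − 72 = 1123 px.
1123 − 13·25 = 798; ÷14 gives c = 57 px.

57 px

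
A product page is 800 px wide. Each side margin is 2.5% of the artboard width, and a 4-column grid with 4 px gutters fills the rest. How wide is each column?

187 px

Each margin = 2.5% of 800 = 20 px; content = 800 − 2·20 = 760 px.
4 columns + 3 gutters: 4c + 3·4 = 760.
4c = 760 − 12 = 748, so c = 187 px.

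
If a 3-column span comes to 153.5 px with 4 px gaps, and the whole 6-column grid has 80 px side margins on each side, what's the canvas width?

471 px

3c + 2·4 = 153.5 → 3c = 145.5 → c = 48.5 px.
Adding margins, columns and gutters: 160 + 291 + 20 = 471 px.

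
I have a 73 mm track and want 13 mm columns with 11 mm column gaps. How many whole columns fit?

3 columns

Each extra column adds 13 + 11 = 24 mm.
(73 + 11) / 24 = 3.50, so 3 columns fit.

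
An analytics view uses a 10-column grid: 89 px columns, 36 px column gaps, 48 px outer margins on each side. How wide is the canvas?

Canvas = 2·48 + 10·89 + 9·36 = 96 + 890 + 324 = 1310 px.

1310 px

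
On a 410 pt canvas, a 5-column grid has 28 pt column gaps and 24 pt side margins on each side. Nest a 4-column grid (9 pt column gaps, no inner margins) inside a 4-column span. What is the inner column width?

Outer content = 410 − 2·24 = 362 pt.
5c + 4·28 = 362 → 5c = 250 → c = 50 pt.
Span of 4: 4·50 + 3·28 = 200 + 84 = 284 pt.
4d + 3·9 = 284 → 4d = 257 → d = 64.25 pt.

64.25 pt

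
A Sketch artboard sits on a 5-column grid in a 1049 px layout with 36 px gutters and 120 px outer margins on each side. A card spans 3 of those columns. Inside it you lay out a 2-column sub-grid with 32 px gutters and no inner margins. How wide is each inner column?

219.5 px

Take off 240 px of margins, leaving 809 px.
Subtracting 4 gutters of 36 leaves 665 for 5 columns, so c = 133 px.
3 columns plus 2 gutters: 399 + 72 = 471 px.
2d + 1·32 = 471 → 2d = 439 → d = 219.5 px.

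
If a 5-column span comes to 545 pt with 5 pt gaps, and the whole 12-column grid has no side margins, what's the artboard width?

1315 pt

5c + 4·5 = 545 → 5c = 525 → c = 105 pt.
Summing: 1260 + 55 = 1315 pt.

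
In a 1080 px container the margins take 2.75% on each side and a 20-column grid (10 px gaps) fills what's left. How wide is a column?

41.53 px

Each margin = 2.75% of 1080 = 29.7 px; content = 1080 − 2·29.7 = 1020.6 px.
Subtracting 19 gaps of 10 leaves 830.6 for 20 columns, so c = 41.53 px.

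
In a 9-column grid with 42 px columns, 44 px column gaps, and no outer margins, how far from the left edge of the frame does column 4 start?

258 px

Each column+gutter stride is 86 px; with no margin, 3 of them is 258 px.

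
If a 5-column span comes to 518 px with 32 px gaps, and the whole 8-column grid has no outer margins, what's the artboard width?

518 − 4·32 = 390; ÷5 gives c = 78 px.
Artboard = 8·78 + 7·32 = 624 + 224 = 848 px.

848 px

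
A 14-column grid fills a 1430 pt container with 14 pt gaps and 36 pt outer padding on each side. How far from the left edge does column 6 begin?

526 pt

Take off 72 pt of margins, leaving 1358 pt.
Subtracting 13 gaps of 14 leaves 1176 for 14 columns, so c = 84 pt.
Each column+gutter stride is 98 pt; 5 of them past the 36 pt margin is 36 + 490 = 526 pt.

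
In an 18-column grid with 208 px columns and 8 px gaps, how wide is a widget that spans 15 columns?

3232 px

15-column span = 15·208 + 14·8 = 3232 px.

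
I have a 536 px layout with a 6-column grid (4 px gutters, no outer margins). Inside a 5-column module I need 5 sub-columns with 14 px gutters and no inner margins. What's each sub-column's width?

6c + 5·4 = 536 → 6c = 516 → c = 86 px.
Span of 5: 5·86 + 4·4 = 430 + 16 = 446 px.
5d + 4·14 = 446 → 5d = 390 → d = 78 px.

78 px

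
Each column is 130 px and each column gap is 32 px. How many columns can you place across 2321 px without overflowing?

14 columns

k columns need k·130 + (k−1)·32 = k·162 − 32.
k·162 − 32 ≤ 2321 → k ≤ 2353 / 162 ≈ 14.52, so k = 14.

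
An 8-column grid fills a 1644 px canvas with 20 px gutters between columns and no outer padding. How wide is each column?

188 px

Subtracting 7 gutters of 20 leaves 1504 for 8 columns, so c = 188 px.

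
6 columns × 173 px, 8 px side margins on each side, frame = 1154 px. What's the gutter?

Take off 16 px of margins, leaving 1138 px.
6·173 + 5g = 1138 → 5g = 100 → g = 20 px.

20 px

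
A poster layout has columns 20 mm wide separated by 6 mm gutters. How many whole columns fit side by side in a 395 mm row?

15 columns

15 columns: 15·20 + 14·6 = 384 mm ≤ 395.
16 columns: 410 mm > 395. So 15.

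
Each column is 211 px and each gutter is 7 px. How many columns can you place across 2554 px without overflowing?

11 columns: 11·211 + 10·7 = 2391 px ≤ 2554.
12 columns: 2609 px > 2554. So 11.

11 columns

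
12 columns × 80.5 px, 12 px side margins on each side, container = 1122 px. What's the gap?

Inside the margins: 1122 − 24 = 1098 px.
Columns use 966 px, leaving 132 px across 11 gaps = 12 px each.

12 px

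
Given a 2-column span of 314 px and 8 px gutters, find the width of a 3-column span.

2c + 1·8 = 314 → 2c = 306 → c = 153 px.
3-column span = 3·153 + 2·8 = 475 px.

475 px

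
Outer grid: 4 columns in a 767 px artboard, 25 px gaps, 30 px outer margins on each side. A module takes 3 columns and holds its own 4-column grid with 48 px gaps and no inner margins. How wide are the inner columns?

Take off 60 px of margins, leaving 707 px.
4 columns + 3 gaps: 4c + 3·25 = 707.
4c = 707 − 75 = 632, so c = 158 px.
3-column span = 3·158 + 2·25 = 524 px.
4 columns + 3 gaps: 4d + 3·48 = 524.
4d = 524 − 144 = 380, so d = 95 px.

95 px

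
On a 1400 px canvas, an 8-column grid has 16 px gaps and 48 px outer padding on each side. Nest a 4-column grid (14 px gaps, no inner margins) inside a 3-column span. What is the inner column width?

109.25 px

Inside the margins: 1400 − 96 = 1304 px.
8 columns + 7 gaps: 8c + 7·16 = 1304.
8c = 1304 − 112 = 1192, so c = 149 px.
3-column span = 3·149 + 2·16 = 479 px.
4d + 3·14 = 479 → 4d = 437 → d = 109.25 px.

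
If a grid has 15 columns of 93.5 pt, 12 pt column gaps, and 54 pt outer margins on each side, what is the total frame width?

Total width: 2·54 + 15·93.5 + 14·12 = 1678.5 pt.

1678.5 pt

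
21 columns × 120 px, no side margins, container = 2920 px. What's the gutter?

20 px

21·120 + 20g = 2920 → 20g = 400 → g = 20 px.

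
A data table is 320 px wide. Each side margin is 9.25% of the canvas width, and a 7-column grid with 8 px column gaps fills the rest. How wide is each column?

30.4 px

Margins: 9.25% × 320 = 29.6 px each, so content = 320 − 59.2 = 260.8 px.
7 columns + 6 column gaps: 7c + 6·8 = 260.8.
7c = 260.8 − 48 = 212.8, so c = 30.4 px.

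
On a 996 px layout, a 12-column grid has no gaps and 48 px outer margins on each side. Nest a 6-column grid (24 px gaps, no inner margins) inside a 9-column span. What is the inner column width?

92.5 px

Take off 96 px of margins, leaving 900 px.
With no gaps, each column is 900/12 = 75 px.
With no gaps, 9 columns span 9·75 = 675 px.
6 columns + 5 gaps: 6d + 5·24 = 675.
6d = 675 − 120 = 555, so d = 92.5 px.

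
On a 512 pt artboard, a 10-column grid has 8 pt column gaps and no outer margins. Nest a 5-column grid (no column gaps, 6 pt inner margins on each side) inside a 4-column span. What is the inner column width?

37.6 pt

10c + 9·8 = 512 → 10c = 440 → c = 44 pt.
4 columns plus 3 column gaps: 176 + 24 = 200 pt.
Inner content = 200 − 2·6 = 188 pt.
5d = 188 → d = 37.6 pt.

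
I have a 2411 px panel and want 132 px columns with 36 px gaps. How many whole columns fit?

14 columns

k columns need k·132 + (k−1)·36 = k·168 − 36.
k·168 − 36 ≤ 2411 → k ≤ 2447 / 168 ≈ 14.57, so k = 14.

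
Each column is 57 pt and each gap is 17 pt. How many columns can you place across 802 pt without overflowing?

11 columns

k columns need k·57 + (k−1)·17 = k·74 − 17.
k·74 − 17 ≤ 802 → k ≤ 819 / 74 ≈ 11.07, so k = 11.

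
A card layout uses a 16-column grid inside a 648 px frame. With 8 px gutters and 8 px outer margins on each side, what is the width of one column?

32 px

Inside the margins: 648 − 16 = 632 px.
Subtracting 15 gutters of 8 leaves 512 for 16 columns, so c = 32 px.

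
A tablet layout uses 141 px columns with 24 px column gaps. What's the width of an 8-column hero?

1296 px

8 columns plus 7 column gaps: 1128 + 168 = 1296 px.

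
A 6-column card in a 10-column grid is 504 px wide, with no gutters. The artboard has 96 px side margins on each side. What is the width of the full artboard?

1032 px

6c = 504 → c = 84 px.
Summing: 192 + 840 = 1032 px.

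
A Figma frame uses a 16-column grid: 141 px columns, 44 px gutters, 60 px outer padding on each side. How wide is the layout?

Total width: 2·60 + 16·141 + 15·44 = 3036 px.

3036 px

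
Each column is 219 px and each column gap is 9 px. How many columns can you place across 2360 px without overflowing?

10 columns

Each extra column adds 219 + 9 = 228 px.
(2360 + 9) / 228 = 10.39, so 10 columns fit.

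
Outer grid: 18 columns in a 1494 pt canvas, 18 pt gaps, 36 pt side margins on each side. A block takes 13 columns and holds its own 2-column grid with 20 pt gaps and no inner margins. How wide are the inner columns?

Outer content = 1494 − 2·36 = 1422 pt.
18c + 17·18 = 1422 → 18c = 1116 → c = 62 pt.
13-column span = 13·62 + 12·18 = 1022 pt.
Subtracting 1 gap of 20 leaves 1002 for 2 columns, so d = 501 pt.

501 pt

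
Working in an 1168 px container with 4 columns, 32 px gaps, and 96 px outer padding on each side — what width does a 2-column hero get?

Take off 192 px of margins, leaving 976 px.
4c + 3·32 = 976 → 4c = 880 → c = 220 px.
Span of 2: 2·220 + 1·32 = 440 + 32 = 472 px.

472 px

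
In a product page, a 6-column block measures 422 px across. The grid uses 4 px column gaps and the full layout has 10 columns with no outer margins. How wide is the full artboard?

706 px

6c + 5·4 = 422 → 6c = 402 → c = 67 px.
Total width: 10·67 + 9·4 = 706 px.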